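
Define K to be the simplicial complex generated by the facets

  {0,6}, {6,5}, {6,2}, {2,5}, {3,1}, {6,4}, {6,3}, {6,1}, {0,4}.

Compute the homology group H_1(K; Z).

H_1 ≅ Z^3.

Take the total order 0 < 1 < 2 < 3 < 4 < 5 < 6 on the vertex set. Then K (dimension 1) consists of the simplices:

  0-simplices (7): [0], [1], [2], [3], [4], [5], [6]
  1-simplices (9): [0,4], [0,6], [1,3], [1,6], [2,5], [2,6], [3,6], [4,6], [5,6]

Hence C_0 ≅ Z^7, C_1 ≅ Z^9.

Boundary ∂_1: C_1 → C_0 maps an edge to its endpoints' difference, ∂[p,q] = q − p.
This gives a 7×9 integer matrix of rank 6; reducing to Smith normal form yields diagonal entries (1,1,1,1,1,1).

From H_k ≅ ker(∂_k) / im(∂_{k+1}) we obtain:

  H_1: rank ker ∂_1 − rank ∂_2 = (9 − 6) − 0 = 3, and there is no ∂_2, so H_1 = Z^3.

(K is a triangulation of a wedge of 3 circles.)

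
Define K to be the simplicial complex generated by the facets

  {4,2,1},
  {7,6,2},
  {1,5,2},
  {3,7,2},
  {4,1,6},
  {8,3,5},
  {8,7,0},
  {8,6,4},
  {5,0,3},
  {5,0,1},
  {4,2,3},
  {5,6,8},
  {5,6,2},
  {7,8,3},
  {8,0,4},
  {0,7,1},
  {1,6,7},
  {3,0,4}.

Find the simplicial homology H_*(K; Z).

K has 9 vertices, 27 edges, 18 triangles.
rank ∂_0 = 0, rank ∂_1 = 8 ⇒ b_0 = 9 − 0 − 8 = 1; all invariant factors of ∂_1 are 1 so no torsion. So H_0 ≅ Z.
rank ∂_1 = 8, rank ∂_2 = 18 ⇒ b_1 = 27 − 8 − 18 = 1; ∂_2 has invariant factor(s) [2] giving torsion. So H_1 ≅ Z ⊕ Z/2.
rank ∂_2 = 18, rank ∂_3 = 0 ⇒ b_2 = 18 − 18 − 0 = 0. So H_2 ≅ 0.

H_0 ≅ Z,  H_1 ≅ Z ⊕ Z/2,  H_2 = 0.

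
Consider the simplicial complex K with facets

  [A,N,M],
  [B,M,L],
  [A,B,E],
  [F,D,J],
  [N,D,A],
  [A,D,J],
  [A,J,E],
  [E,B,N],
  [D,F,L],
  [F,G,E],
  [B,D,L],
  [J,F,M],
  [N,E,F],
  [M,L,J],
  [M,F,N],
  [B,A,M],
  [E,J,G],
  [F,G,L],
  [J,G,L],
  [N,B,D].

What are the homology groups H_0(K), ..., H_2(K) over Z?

H_0 ≅ Z,  H_1 ≅ Z ⊕ Z/2,  H_2 = 0.

Take the total order A < B < D < E < F < G < J < L < M < N on the vertex set. Then K (dimension 2) consists of the simplices:

  0-simplices (10): A, B, D, E, F, G, J, L, M, N
  1-simplices (30): AB, AD, AE, AJ, AM, AN, BD, BE, BL, BM, BN, DF, DJ, DL, DN, EF, EG, EJ, EN, FG, FJ, FL, FM, FN, GJ, GL, JL, JM, LM, MN
  2-simplices (20): ABE, ABM, ADJ, ADN, AEJ, AMN, BDL, BDN, BEN, BLM, DFJ, DFL, EFG, EFN, EGJ, FGL, FJM, FMN, GJL, JLM

giving chain groups C_0 ≅ Z^10, C_1 ≅ Z^30, C_2 ≅ Z^20.

∂_1: C_1 → C_0 sends each edge [p,q] (with p < q) to q − p.
As a 10×30 matrix over Z this has rank 9, with invariant factors (1,1,1,1,1,1,1,1,1).

∂_2: C_2 → C_1 maps a triangle to the signed sum of its edges. For instance
  ∂BLM = LM − BM + BL,
  ∂AEJ = EJ − AJ + AE.
The 30×20 boundary matrix has rank 20 and Smith normal form diag(1,1,1,1,1,1,1,1,1,1,1,1,1,1,1,1,1,1,1,2).

Now H_k = ker ∂_k / im ∂_{k+1}, so:

  H_0: rank C_0 − rank ∂_1 = 10 − 9 = 1, and the invariant factors of ∂_1 are all 1, so H_0 ≅ Z.
  H_1: rank ker ∂_1 − rank ∂_2 = (30 − 9) − 20 = 1, and ∂_2 has invariant factor 2 > 1, so H_1 ≅ Z ⊕ Z/2.
  H_2: rank ker ∂_2 − rank ∂_3 = (20 − 20) − 0 = 0, and there is no ∂_3, so H_2 ≅ 0.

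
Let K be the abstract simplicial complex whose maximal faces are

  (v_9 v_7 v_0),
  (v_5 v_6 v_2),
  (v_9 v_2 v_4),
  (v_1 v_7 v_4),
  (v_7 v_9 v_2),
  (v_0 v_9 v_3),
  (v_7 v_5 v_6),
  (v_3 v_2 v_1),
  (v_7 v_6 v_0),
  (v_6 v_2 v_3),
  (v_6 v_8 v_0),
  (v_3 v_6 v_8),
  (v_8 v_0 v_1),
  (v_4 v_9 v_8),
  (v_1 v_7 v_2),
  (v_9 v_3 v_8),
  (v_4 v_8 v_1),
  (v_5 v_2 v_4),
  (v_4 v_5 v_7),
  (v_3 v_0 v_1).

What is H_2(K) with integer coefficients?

H_2 = 0.

Take the total order v_0 < v_1 < v_2 < v_3 < v_4 < v_5 < v_6 < v_7 < v_8 < v_9 on the vertex set. Then K (dimension 2) consists of the simplices:

  0-simplices (10): [v_0], [v_1], [v_2], [v_3], [v_4], [v_5], [v_6], [v_7], [v_8], [v_9]
  1-simplices (30): (30 of them)
  2-simplices (20): (20 of them)

giving chain groups C_0 ≅ Z^10, C_1 ≅ Z^30, C_2 ≅ Z^20.

∂_1: C_1 → C_0 maps an edge to its endpoints' difference, ∂[p,q] = q − p. For instance
  ∂[v_0,v_7] = [v_7] − [v_0].
The resulting 10×30 matrix has rank 9, and its Smith normal form has invariant factors (1,1,1,1,1,1,1,1,1).

∂_2: C_2 → C_1 acts by ∂[p,q,r] = [q,r] − [p,r] + [p,q]. For instance
  ∂[v_1,v_2,v_3] = [v_2,v_3] − [v_1,v_3] + [v_1,v_2],
  ∂[v_1,v_4,v_7] = [v_4,v_7] − [v_1,v_7] + [v_1,v_4].
This gives a 30×20 integer matrix of rank 20; reducing to Smith normal form yields diagonal entries (1,1,1,1,1,1,1,1,1,1,1,1,1,1,1,1,1,1,1,2).

Computing H_k = (kernel of ∂_k) / (image of ∂_{k+1}):

  H_2: rank ker ∂_2 − rank ∂_3 = (20 − 20) − 0 = 0, and there is no ∂_3, so H_2 ≅ 0.

(K is a triangulation of the Klein bottle.)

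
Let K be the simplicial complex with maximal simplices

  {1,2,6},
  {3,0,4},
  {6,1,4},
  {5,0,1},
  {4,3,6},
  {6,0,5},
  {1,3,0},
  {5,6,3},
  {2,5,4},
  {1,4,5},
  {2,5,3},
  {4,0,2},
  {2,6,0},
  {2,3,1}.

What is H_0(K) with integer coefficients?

H_0 ≅ Z.

Order the vertices as 0 < 1 < 2 < 3 < 4 < 5 < 6. Listing each simplex with vertices in this order, K has dimension 2 with simplices:

  0-simplices (7): [0], [1], [2], [3], [4], [5], [6]
  1-simplices (21): [0,1], [0,2], [0,3], [0,4], [0,5], [0,6], [1,2], [1,3], [1,4], [1,5], [1,6], [2,3], [2,4], [2,5], [2,6], [3,4], [3,5], [3,6], [4,5], [4,6], [5,6]
  2-simplices (14): [0,1,3], [0,1,5], [0,2,4], [0,2,6], [0,3,4], [0,5,6], [1,2,3], [1,2,6], [1,4,5], [1,4,6], [2,3,5], [2,4,5], [3,4,6], [3,5,6]

Hence C_0 ≅ Z^7, C_1 ≅ Z^21, C_2 ≅ Z^14.

∂_1: C_1 → C_0 is given by ∂[p,q] = [q] − [p]. For instance
  ∂[3,4] = [4] − [3].
As a 7×21 matrix over Z this has rank 6, with invariant factors (1,1,1,1,1,1).

The boundary map ∂_2: C_2 → C_1 maps a triangle to the signed sum of its edges. For instance
  ∂[2,4,5] = [4,5] − [2,5] + [2,4],
  ∂[0,1,3] = [1,3] − [0,3] + [0,1].
As a 21×14 matrix over Z this has rank 13, with invariant factors (1,1,1,1,1,1,1,1,1,1,1,1,1).

Computing H_k = (kernel of ∂_k) / (image of ∂_{k+1}):

  H_0: rank C_0 − rank ∂_1 = 7 − 6 = 1, and the invariant factors of ∂_1 are all 1, so H_0 = Z.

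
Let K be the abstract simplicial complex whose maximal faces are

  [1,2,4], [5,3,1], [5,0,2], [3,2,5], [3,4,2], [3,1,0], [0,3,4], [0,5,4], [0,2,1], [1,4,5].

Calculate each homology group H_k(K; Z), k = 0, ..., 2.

We work with the vertex ordering 0 < 1 < 2 < 3 < 4 < 5. The simplices of K, each written with vertices in increasing order, are:

  0-simplices (6): [0], [1], [2], [3], [4], [5]
  1-simplices (15): [0,1], [0,2], [0,3], [0,4], [0,5], [1,2], [1,3], [1,4], [1,5], [2,3], [2,4], [2,5], [3,4], [3,5], [4,5]
  2-simplices (10): [0,1,2], [0,1,3], [0,2,5], [0,3,4], [0,4,5], [1,2,4], [1,3,5], [1,4,5], [2,3,4], [2,3,5]

giving chain groups C_0 ≅ Z^6, C_1 ≅ Z^15, C_2 ≅ Z^10.

∂_1: C_1 → C_0 sends each edge [p,q] (with p < q) to q − p. For instance
  ∂[1,5] = [5] − [1].
The resulting 6×15 matrix has rank 5, and its Smith normal form has invariant factors (1,1,1,1,1).

Boundary ∂_2: C_2 → C_1 maps a triangle to the signed sum of its edges. For instance
  ∂[0,3,4] = [3,4] − [0,4] + [0,3],
  ∂[0,2,5] = [2,5] − [0,5] + [0,2].
This gives a 15×10 integer matrix of rank 10; reducing to Smith normal form yields diagonal entries (1,1,1,1,1,1,1,1,1,2).

Reading off H_k = ker ∂_k / im ∂_{k+1}:

  H_0: rank C_0 − rank ∂_1 = 6 − 5 = 1, and the invariant factors of ∂_1 are all 1, so H_0 = Z.
  H_1: rank ker ∂_1 − rank ∂_2 = (15 − 5) − 10 = 0, and ∂_2 has invariant factor 2 > 1, so H_1 = Z/2.
  H_2: rank ker ∂_2 − rank ∂_3 = (10 − 10) − 0 = 0, and there is no ∂_3, so H_2 = 0.

As a check, the Euler characteristic is 6 − 15 + 10 = 1, which agrees with 1 − 0 + 0 = 1.
(K is a triangulation of the real projective plane RP^2.)

H_0 ≅ Z,  H_1 ≅ Z/2,  H_2 = 0.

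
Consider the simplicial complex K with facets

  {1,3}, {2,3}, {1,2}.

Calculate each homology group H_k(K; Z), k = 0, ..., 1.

H_0 = Z,  H_1 = Z.

Order the vertices as 1 < 2 < 3. Listing each simplex with vertices in this order, K has dimension 1 with simplices:

  0-simplices (3): [1], [2], [3]
  1-simplices (3): [1,2], [1,3], [2,3]

so the chain groups are C_0 ≅ Z^3, C_1 ≅ Z^3.

The boundary map ∂_1: C_1 → C_0 maps an edge to its endpoints' difference, ∂[p,q] = q − p. For instance
  ∂[1,3] = [3] − [1].
The 3×3 boundary matrix has rank 2 and Smith normal form diag(1,1).

From H_k ≅ ker(∂_k) / im(∂_{k+1}) we obtain:

  H_0: rank C_0 − rank ∂_1 = 3 − 2 = 1, and the invariant factors of ∂_1 are all 1, so H_0 = Z.
  H_1: rank ker ∂_1 − rank ∂_2 = (3 − 2) − 0 = 1, and there is no ∂_2, so H_1 = Z.

As a check, the Euler characteristic is 3 − 3 = 0, which agrees with 1 − 1 = 0.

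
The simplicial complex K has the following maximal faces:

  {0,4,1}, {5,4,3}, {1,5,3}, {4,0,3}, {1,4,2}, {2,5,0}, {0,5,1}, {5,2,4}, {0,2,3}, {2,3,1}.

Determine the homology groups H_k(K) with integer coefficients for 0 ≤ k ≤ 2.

H_0 ≅ Z,  H_1 ≅ Z/2Z,  H_2 = 0.

Order the vertices as 0 < 1 < 2 < 3 < 4 < 5. Listing each simplex with vertices in this order, K has dimension 2 with simplices:

  0-simplices (6): [0], [1], [2], [3], [4], [5]
  1-simplices (15): [0,1], [0,2], [0,3], [0,4], [0,5], [1,2], [1,3], [1,4], [1,5], [2,3], [2,4], [2,5], [3,4], [3,5], [4,5]
  2-simplices (10): [0,1,4], [0,1,5], [0,2,3], [0,2,5], [0,3,4], [1,2,3], [1,2,4], [1,3,5], [2,4,5], [3,4,5]

giving chain groups C_0 ≅ Z^6, C_1 ≅ Z^15, C_2 ≅ Z^10.

Boundary ∂_1: C_1 → C_0 sends each edge [p,q] (with p < q) to q − p.
The 6×15 boundary matrix has rank 5 and Smith normal form diag(1,1,1,1,1).

Boundary ∂_2: C_2 → C_1 acts by ∂[p,q,r] = [q,r] − [p,r] + [p,q]. For instance
  ∂[2,4,5] = [4,5] − [2,5] + [2,4],
  ∂[0,1,4] = [1,4] − [0,4] + [0,1].
The 15×10 boundary matrix has rank 10 and Smith normal form diag(1,1,1,1,1,1,1,1,1,2).

Computing H_k = (kernel of ∂_k) / (image of ∂_{k+1}):

  H_0: rank C_0 − rank ∂_1 = 6 − 5 = 1, and the invariant factors of ∂_1 are all 1, so H_0 = Z.
  H_1: rank ker ∂_1 − rank ∂_2 = (15 − 5) − 10 = 0, and ∂_2 has invariant factor 2 > 1, so H_1 = Z/2Z.
  H_2: rank ker ∂_2 − rank ∂_3 = (10 − 10) − 0 = 0, and there is no ∂_3, so H_2 = 0.

As a check, the Euler characteristic is 6 − 15 + 10 = 1, which agrees with 1 − 0 + 0 = 1.
(K is a triangulation of the real projective plane RP^2.)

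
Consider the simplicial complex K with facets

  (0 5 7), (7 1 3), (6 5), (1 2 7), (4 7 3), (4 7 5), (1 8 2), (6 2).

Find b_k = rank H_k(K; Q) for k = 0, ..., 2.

Take the total order 0 < 1 < 2 < 3 < 4 < 5 < 6 < 7 < 8 on the vertex set. Then K (dimension 2) consists of the simplices:

  0-simplices (9): [0], [1], [2], [3], [4], [5], [6], [7], [8]
  1-simplices (15): [0,5], [0,7], [1,2], [1,3], [1,7], [1,8], [2,6], [2,7], [2,8], [3,4], [3,7], [4,5], [4,7], [5,6], [5,7]
  2-simplices (6): [0,5,7], [1,2,7], [1,2,8], [1,3,7], [3,4,7], [4,5,7]

giving chain groups C_0 ≅ Z^9, C_1 ≅ Z^15, C_2 ≅ Z^6.

Boundary ∂_1: C_1 → C_0 maps an edge to its endpoints' difference, ∂[p,q] = q − p. For instance
  ∂[3,4] = [4] − [3].
The 9×15 boundary matrix has rank 8 and Smith normal form diag(1,1,1,1,1,1,1,1).

The boundary map ∂_2: C_2 → C_1 acts by ∂[p,q,r] = [q,r] − [p,r] + [p,q]. For instance
  ∂[1,2,7] = [2,7] − [1,7] + [1,2],
  ∂[3,4,7] = [4,7] − [3,7] + [3,4].
As a 15×6 matrix over Z this has rank 6, with invariant factors (1,1,1,1,1,1).

Now H_k = ker ∂_k / im ∂_{k+1}, so:

  H_0: rank C_0 − rank ∂_1 = 9 − 8 = 1, and the invariant factors of ∂_1 are all 1, so H_0 = Z.
  H_1: rank ker ∂_1 − rank ∂_2 = (15 − 8) − 6 = 1, and the invariant factors of ∂_2 are all 1, so H_1 = Z.
  H_2: rank ker ∂_2 − rank ∂_3 = (6 − 6) − 0 = 0, and there is no ∂_3, so H_2 = 0.

As a check, the Euler characteristic is 9 − 15 + 6 = 0, which agrees with 1 − 1 + 0 = 0.

Hence the Betti numbers are b_0 = 1, b_1 = 1, b_2 = 0.

b_0 = 1, b_1 = 1, b_2 = 0.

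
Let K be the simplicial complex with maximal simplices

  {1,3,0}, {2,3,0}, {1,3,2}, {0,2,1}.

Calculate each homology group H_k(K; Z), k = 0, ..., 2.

H_0 = Z,  H_1 = 0,  H_2 = Z.

Fix the vertex order 0 < 1 < 2 < 3 and write every simplex with vertices in increasing order. Then dim K = 2 and the simplices of K are:

  0-simplices (4): [0], [1], [2], [3]
  1-simplices (6): [0,1], [0,2], [0,3], [1,2], [1,3], [2,3]
  2-simplices (4): [0,1,2], [0,1,3], [0,2,3], [1,2,3]

giving chain groups C_0 ≅ Z^4, C_1 ≅ Z^6, C_2 ≅ Z^4.

Boundary ∂_1: C_1 → C_0 maps an edge to its endpoints' difference, ∂[p,q] = q − p. For instance
  ∂[1,3] = [3] − [1].
As a 4×6 matrix over Z this has rank 3, with invariant factors (1,1,1).

The boundary map ∂_2: C_2 → C_1 maps a triangle to the signed sum of its edges. For instance
  ∂[1,2,3] = [2,3] − [1,3] + [1,2],
  ∂[0,1,2] = [1,2] − [0,2] + [0,1].
The 6×4 boundary matrix has rank 3 and Smith normal form diag(1,1,1).

Computing H_k = (kernel of ∂_k) / (image of ∂_{k+1}):

  H_0: rank C_0 − rank ∂_1 = 4 − 3 = 1, and the invariant factors of ∂_1 are all 1, so H_0 = Z.
  H_1: rank ker ∂_1 − rank ∂_2 = (6 − 3) − 3 = 0, and the invariant factors of ∂_2 are all 1, so H_1 = 0.
  H_2: rank ker ∂_2 − rank ∂_3 = (4 − 3) − 0 = 1, and there is no ∂_3, so H_2 = Z.

(K is a triangulation of the 2-sphere S^2.)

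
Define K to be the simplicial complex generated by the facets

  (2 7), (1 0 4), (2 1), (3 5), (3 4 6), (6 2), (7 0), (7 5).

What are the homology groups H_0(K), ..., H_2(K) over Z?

Fix the vertex order 0 < 1 < 2 < 3 < 4 < 5 < 6 < 7 and write every simplex with vertices in increasing order. Then dim K = 2 and the simplices of K are:

  0-simplices (8): [0], [1], [2], [3], [4], [5], [6], [7]
  1-simplices (12): [0,1], [0,4], [0,7], [1,2], [1,4], [2,6], [2,7], [3,4], [3,5], [3,6], [4,6], [5,7]
  2-simplices (2): [0,1,4], [3,4,6]

so the chain groups are C_0 ≅ Z^8, C_1 ≅ Z^12, C_2 ≅ Z^2.

Boundary ∂_1: C_1 → C_0 maps an edge to its endpoints' difference, ∂[p,q] = q − p. For instance
  ∂[3,6] = [6] − [3].
The resulting 8×12 matrix has rank 7, and its Smith normal form has invariant factors (1,1,1,1,1,1,1).

∂_2: C_2 → C_1 acts by ∂[p,q,r] = [q,r] − [p,r] + [p,q]. For instance
  ∂[3,4,6] = [4,6] − [3,6] + [3,4],
  ∂[0,1,4] = [1,4] − [0,4] + [0,1].
This gives a 12×2 integer matrix of rank 2; reducing to Smith normal form yields diagonal entries (1,1).

Now H_k = ker ∂_k / im ∂_{k+1}, so:

  H_0: rank C_0 − rank ∂_1 = 8 − 7 = 1, and the invariant factors of ∂_1 are all 1, so H_0 ≅ Z.
  H_1: rank ker ∂_1 − rank ∂_2 = (12 − 7) − 2 = 3, and the invariant factors of ∂_2 are all 1, so H_1 ≅ Z^3.
  H_2: rank ker ∂_2 − rank ∂_3 = (2 − 2) − 0 = 0, and there is no ∂_3, so H_2 ≅ 0.

As a check, the Euler characteristic is 8 − 12 + 2 = -2, which agrees with 1 − 3 + 0 = -2.

H_0 = Z,  H_1 = Z^3,  H_2 = 0.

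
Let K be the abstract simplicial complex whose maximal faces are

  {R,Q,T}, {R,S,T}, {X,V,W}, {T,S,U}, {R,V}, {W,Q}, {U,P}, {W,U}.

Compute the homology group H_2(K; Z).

Take the total order P < Q < R < S < T < U < V < W < X on the vertex set. Then K (dimension 2) consists of the simplices:

  0-simplices (9): P, Q, R, S, T, U, V, W, X
  1-simplices (14): PU, QR, QT, QW, RS, RT, RV, ST, SU, TU, UW, VW, VX, WX
  2-simplices (4): QRT, RST, STU, VWX

so the chain groups are C_0 ≅ Z^9, C_1 ≅ Z^14, C_2 ≅ Z^4.

Boundary ∂_1: C_1 → C_0 maps an edge to its endpoints' difference, ∂[p,q] = q − p. For instance
  ∂RV = V − R.
The 9×14 boundary matrix has rank 8 and Smith normal form diag(1,1,1,1,1,1,1,1).

∂_2: C_2 → C_1 maps a triangle to the signed sum of its edges. For instance
  ∂STU = TU − SU + ST,
  ∂QRT = RT − QT + QR.
The 14×4 boundary matrix has rank 4 and Smith normal form diag(1,1,1,1).

Now H_k = ker ∂_k / im ∂_{k+1}, so:

  H_2: rank ker ∂_2 − rank ∂_3 = (4 − 4) − 0 = 0, and there is no ∂_3, so H_2 ≅ 0.

H_2 ≅ 0.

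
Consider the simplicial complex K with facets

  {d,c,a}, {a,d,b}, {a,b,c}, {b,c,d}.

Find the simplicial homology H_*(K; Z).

H_0 = Z,  H_1 = 0,  H_2 = Z.

Order the vertices as a < b < c < d. Listing each simplex with vertices in this order, K has dimension 2 with simplices:

  0-simplices (4): a, b, c, d
  1-simplices (6): ab, ac, ad, bc, bd, cd
  2-simplices (4): abc, abd, acd, bcd

Hence C_0 ≅ Z^4, C_1 ≅ Z^6, C_2 ≅ Z^4.

The boundary map ∂_1: C_1 → C_0 sends each edge [p,q] (with p < q) to q − p.
This gives a 4×6 integer matrix of rank 3; reducing to Smith normal form yields diagonal entries (1,1,1).

Boundary ∂_2: C_2 → C_1 maps a triangle to the signed sum of its edges. For instance
  ∂acd = cd − ad + ac,
  ∂bcd = cd − bd + bc.
As a 6×4 matrix over Z this has rank 3, with invariant factors (1,1,1).

Now H_k = ker ∂_k / im ∂_{k+1}, so:

  H_0: rank C_0 − rank ∂_1 = 4 − 3 = 1, and the invariant factors of ∂_1 are all 1, so H_0 ≅ Z.
  H_1: rank ker ∂_1 − rank ∂_2 = (6 − 3) − 3 = 0, and the invariant factors of ∂_2 are all 1, so H_1 ≅ 0.
  H_2: rank ker ∂_2 − rank ∂_3 = (4 − 3) − 0 = 1, and there is no ∂_3, so H_2 ≅ Z.

(K is a triangulation of the 2-sphere S^2.)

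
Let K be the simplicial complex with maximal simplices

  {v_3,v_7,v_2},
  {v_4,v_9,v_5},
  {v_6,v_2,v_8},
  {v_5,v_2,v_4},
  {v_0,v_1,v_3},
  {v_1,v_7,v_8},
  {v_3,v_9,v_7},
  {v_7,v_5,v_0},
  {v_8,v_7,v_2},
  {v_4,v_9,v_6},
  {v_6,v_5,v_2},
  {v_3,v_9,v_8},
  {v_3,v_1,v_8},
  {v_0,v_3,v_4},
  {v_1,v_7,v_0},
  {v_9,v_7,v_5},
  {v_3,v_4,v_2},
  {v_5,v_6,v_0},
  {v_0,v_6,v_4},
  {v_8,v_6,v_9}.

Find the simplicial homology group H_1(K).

H_1 = Z ⊕ Z/2.

We work with the vertex ordering v_0 < v_1 < v_2 < v_3 < v_4 < v_5 < v_6 < v_7 < v_8 < v_9. The simplices of K, each written with vertices in increasing order, are:

  0-simplices (10): [v_0], [v_1], [v_2], [v_3], [v_4], [v_5], [v_6], [v_7], [v_8], [v_9]
  1-simplices (30): (30 of them)
  2-simplices (20): (20 of them)

so the chain groups are C_0 ≅ Z^10, C_1 ≅ Z^30, C_2 ≅ Z^20.

Boundary ∂_1: C_1 → C_0 maps an edge to its endpoints' difference, ∂[p,q] = q − p. For instance
  ∂[v_6,v_8] = [v_8] − [v_6].
As a 10×30 matrix over Z this has rank 9, with invariant factors (1,1,1,1,1,1,1,1,1).

Boundary ∂_2: C_2 → C_1 acts by ∂[p,q,r] = [q,r] − [p,r] + [p,q]. For instance
  ∂[v_2,v_3,v_4] = [v_3,v_4] − [v_2,v_4] + [v_2,v_3],
  ∂[v_5,v_7,v_9] = [v_7,v_9] − [v_5,v_9] + [v_5,v_7].
This gives a 30×20 integer matrix of rank 20; reducing to Smith normal form yields diagonal entries (1,1,1,1,1,1,1,1,1,1,1,1,1,1,1,1,1,1,1,2).

Computing H_k = (kernel of ∂_k) / (image of ∂_{k+1}):

  H_1: rank ker ∂_1 − rank ∂_2 = (30 − 9) − 20 = 1, and ∂_2 has invariant factor 2 > 1, so H_1 = Z ⊕ Z/2.

(K is a triangulation of the Klein bottle.)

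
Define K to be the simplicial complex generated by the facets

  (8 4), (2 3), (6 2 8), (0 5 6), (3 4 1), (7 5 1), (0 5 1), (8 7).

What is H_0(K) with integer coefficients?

H_0 = Z.

Fix the vertex order 0 < 1 < 2 < 3 < 4 < 5 < 6 < 7 < 8 and write every simplex with vertices in increasing order. Then dim K = 2 and the simplices of K are:

  0-simplices (9): [0], [1], [2], [3], [4], [5], [6], [7], [8]
  1-simplices (16): [0,1], [0,5], [0,6], [1,3], [1,4], [1,5], [1,7], [2,3], [2,6], [2,8], [3,4], [4,8], [5,6], [5,7], [6,8], [7,8]
  2-simplices (5): [0,1,5], [0,5,6], [1,3,4], [1,5,7], [2,6,8]

Hence C_0 ≅ Z^9, C_1 ≅ Z^16, C_2 ≅ Z^5.

∂_1: C_1 → C_0 maps an edge to its endpoints' difference, ∂[p,q] = q − p. For instance
  ∂[5,7] = [7] − [5].
The 9×16 boundary matrix has rank 8 and Smith normal form diag(1,1,1,1,1,1,1,1).

The boundary map ∂_2: C_2 → C_1 acts by ∂[p,q,r] = [q,r] − [p,r] + [p,q]. For instance
  ∂[1,5,7] = [5,7] − [1,7] + [1,5],
  ∂[0,1,5] = [1,5] − [0,5] + [0,1].
The 16×5 boundary matrix has rank 5 and Smith normal form diag(1,1,1,1,1).

Reading off H_k = ker ∂_k / im ∂_{k+1}:

  H_0: rank C_0 − rank ∂_1 = 9 − 8 = 1, and the invariant factors of ∂_1 are all 1, so H_0 = Z.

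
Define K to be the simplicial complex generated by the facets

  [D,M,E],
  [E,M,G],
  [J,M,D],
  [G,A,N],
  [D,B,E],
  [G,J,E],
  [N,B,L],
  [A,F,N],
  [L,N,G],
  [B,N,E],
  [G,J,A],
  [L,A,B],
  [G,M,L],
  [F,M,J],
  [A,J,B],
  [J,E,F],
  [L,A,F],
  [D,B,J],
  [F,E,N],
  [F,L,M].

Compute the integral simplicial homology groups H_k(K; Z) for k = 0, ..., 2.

Take the total order A < B < D < E < F < G < J < L < M < N on the vertex set. Then K (dimension 2) consists of the simplices:

  0-simplices (10): A, B, D, E, F, G, J, L, M, N
  1-simplices (30): AB, AF, AG, AJ, AL, AN, BD, BE, BJ, BL, BN, DE, DJ, DM, EF, EG, EJ, EM, EN, FJ, FL, FM, FN, GJ, GL, GM, GN, JM, LM, LN
  2-simplices (20): ABJ, ABL, AFL, AFN, AGJ, AGN, BDE, BDJ, BEN, BLN, DEM, DJM, EFJ, EFN, EGJ, EGM, FJM, FLM, GLM, GLN

Hence C_0 ≅ Z^10, C_1 ≅ Z^30, C_2 ≅ Z^20.

∂_1: C_1 → C_0 sends each edge [p,q] (with p < q) to q − p. For instance
  ∂BN = N − B.
The resulting 10×30 matrix has rank 9, and its Smith normal form has invariant factors (1,1,1,1,1,1,1,1,1).

∂_2: C_2 → C_1 maps a triangle to the signed sum of its edges. For instance
  ∂AFN = FN − AN + AF,
  ∂EFN = FN − EN + EF.
As a 30×20 matrix over Z this has rank 20, with invariant factors (1,1,1,1,1,1,1,1,1,1,1,1,1,1,1,1,1,1,1,2).

Computing H_k = (kernel of ∂_k) / (image of ∂_{k+1}):

  H_0: rank C_0 − rank ∂_1 = 10 − 9 = 1, and the invariant factors of ∂_1 are all 1, so H_0 ≅ Z.
  H_1: rank ker ∂_1 − rank ∂_2 = (30 − 9) − 20 = 1, and ∂_2 has invariant factor 2 > 1, so H_1 ≅ Z ⊕ Z/2Z.
  H_2: rank ker ∂_2 − rank ∂_3 = (20 − 20) − 0 = 0, and there is no ∂_3, so H_2 ≅ 0.

(K is a triangulation of the Klein bottle.)

H_0 = Z,  H_1 = Z ⊕ Z/2Z,  H_2 = 0.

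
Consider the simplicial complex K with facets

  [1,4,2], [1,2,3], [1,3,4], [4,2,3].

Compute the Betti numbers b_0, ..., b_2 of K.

b_0 = 1, b_1 = 0, b_2 = 1.

K has 4 vertices, 6 edges, 4 triangles.
rank ∂_0 = 0, rank ∂_1 = 3 ⇒ b_0 = 4 − 0 − 3 = 1; all invariant factors of ∂_1 are 1 so no torsion. So H_0 ≅ Z.
rank ∂_1 = 3, rank ∂_2 = 3 ⇒ b_1 = 6 − 3 − 3 = 0; all invariant factors of ∂_2 are 1 so no torsion. So H_1 ≅ 0.
rank ∂_2 = 3, rank ∂_3 = 0 ⇒ b_2 = 4 − 3 − 0 = 1. So H_2 ≅ Z.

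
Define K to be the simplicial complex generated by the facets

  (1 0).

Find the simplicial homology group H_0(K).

Order the vertices as 0 < 1. Listing each simplex with vertices in this order, K has dimension 1 with simplices:

  0-simplices (2): [0], [1]
  1-simplices (1): [0,1]

so the chain groups are C_0 ≅ Z^2, C_1 ≅ Z^1.

∂_1: C_1 → C_0 maps an edge to its endpoints' difference, ∂[p,q] = q − p. For instance
  ∂[0,1] = [1] − [0].
The 2×1 boundary matrix has rank 1 and Smith normal form diag(1).

Now H_k = ker ∂_k / im ∂_{k+1}, so:

  H_0: rank C_0 − rank ∂_1 = 2 − 1 = 1, and the invariant factors of ∂_1 are all 1, so H_0 = Z.

(K is a triangulation of the 1-simplex.)

H_0 ≅ Z.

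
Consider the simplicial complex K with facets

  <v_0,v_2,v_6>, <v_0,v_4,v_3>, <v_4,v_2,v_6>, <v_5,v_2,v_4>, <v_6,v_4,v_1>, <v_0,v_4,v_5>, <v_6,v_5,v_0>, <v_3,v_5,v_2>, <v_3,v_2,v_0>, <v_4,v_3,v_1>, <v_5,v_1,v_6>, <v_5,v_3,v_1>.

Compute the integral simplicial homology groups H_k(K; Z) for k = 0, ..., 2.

H_0 = Z,  H_1 = Z/2,  H_2 = 0.

Fix the vertex order v_0 < v_1 < v_2 < v_3 < v_4 < v_5 < v_6 and write every simplex with vertices in increasing order. Then dim K = 2 and the simplices of K are:

  0-simplices (7): [v_0], [v_1], [v_2], [v_3], [v_4], [v_5], [v_6]
  1-simplices (18): (18 of them)
  2-simplices (12): (12 of them)

Hence C_0 ≅ Z^7, C_1 ≅ Z^18, C_2 ≅ Z^12.

∂_1: C_1 → C_0 sends each edge [p,q] (with p < q) to q − p. For instance
  ∂[v_1,v_5] = [v_5] − [v_1].
As a 7×18 matrix over Z this has rank 6, with invariant factors (1,1,1,1,1,1).

The boundary map ∂_2: C_2 → C_1 sends each 2-simplex [p,q,r] to [q,r] − [p,r] + [p,q]. For instance
  ∂[v_2,v_4,v_6] = [v_4,v_6] − [v_2,v_6] + [v_2,v_4],
  ∂[v_2,v_3,v_5] = [v_3,v_5] − [v_2,v_5] + [v_2,v_3].
As a 18×12 matrix over Z this has rank 12, with invariant factors (1,1,1,1,1,1,1,1,1,1,1,2).

Reading off H_k = ker ∂_k / im ∂_{k+1}:

  H_0: rank C_0 − rank ∂_1 = 7 − 6 = 1, and the invariant factors of ∂_1 are all 1, so H_0 ≅ Z.
  H_1: rank ker ∂_1 − rank ∂_2 = (18 − 6) − 12 = 0, and ∂_2 has invariant factor 2 > 1, so H_1 ≅ Z/2.
  H_2: rank ker ∂_2 − rank ∂_3 = (12 − 12) − 0 = 0, and there is no ∂_3, so H_2 ≅ 0.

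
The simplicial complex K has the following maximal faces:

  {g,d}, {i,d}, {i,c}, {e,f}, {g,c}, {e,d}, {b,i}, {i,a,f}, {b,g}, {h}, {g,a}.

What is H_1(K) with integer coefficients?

We work with the vertex ordering a < b < c < d < e < f < g < h < i. The simplices of K, each written with vertices in increasing order, are:

  0-simplices (9): a, b, c, d, e, f, g, h, i
  1-simplices (12): af, ag, ai, bg, bi, cg, ci, de, dg, di, ef, fi
  2-simplices (1): afi

so the chain groups are C_0 ≅ Z^9, C_1 ≅ Z^12, C_2 ≅ Z^1.

∂_1: C_1 → C_0 is given by ∂[p,q] = [q] − [p]. For instance
  ∂de = e − d.
This gives a 9×12 integer matrix of rank 7; reducing to Smith normal form yields diagonal entries (1,1,1,1,1,1,1).

The boundary map ∂_2: C_2 → C_1 maps a triangle to the signed sum of its edges. For instance
  ∂afi = fi − ai + af.
As a 12×1 matrix over Z this has rank 1, with invariant factors (1).

From H_k ≅ ker(∂_k) / im(∂_{k+1}) we obtain:

  H_1: rank ker ∂_1 − rank ∂_2 = (12 − 7) − 1 = 4, and the invariant factors of ∂_2 are all 1, so H_1 = Z^4.

H_1 = Z^4.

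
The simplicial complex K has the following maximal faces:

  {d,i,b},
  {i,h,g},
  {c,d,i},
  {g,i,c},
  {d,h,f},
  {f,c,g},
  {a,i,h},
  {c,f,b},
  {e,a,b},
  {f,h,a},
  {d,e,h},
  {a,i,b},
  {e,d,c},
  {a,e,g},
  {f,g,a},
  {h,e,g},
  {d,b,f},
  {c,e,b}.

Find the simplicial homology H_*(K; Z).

K has 9 vertices, 27 edges, 18 triangles.
rank ∂_0 = 0, rank ∂_1 = 8 ⇒ b_0 = 9 − 0 − 8 = 1; all invariant factors of ∂_1 are 1 so no torsion. So H_0 = Z.
rank ∂_1 = 8, rank ∂_2 = 18 ⇒ b_1 = 27 − 8 − 18 = 1; ∂_2 has invariant factor(s) [2] giving torsion. So H_1 = Z ⊕ Z/2.
rank ∂_2 = 18, rank ∂_3 = 0 ⇒ b_2 = 18 − 18 − 0 = 0. So H_2 = 0.

H_0 = Z,  H_1 = Z ⊕ Z/2,  H_2 = 0.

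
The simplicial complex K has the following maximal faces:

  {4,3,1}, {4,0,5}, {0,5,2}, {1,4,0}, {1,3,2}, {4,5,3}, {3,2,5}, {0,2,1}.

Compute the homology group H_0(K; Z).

Take the total order 0 < 1 < 2 < 3 < 4 < 5 on the vertex set. Then K (dimension 2) consists of the simplices:

  0-simplices (6): [0], [1], [2], [3], [4], [5]
  1-simplices (12): [0,1], [0,2], [0,4], [0,5], [1,2], [1,3], [1,4], [2,3], [2,5], [3,4], [3,5], [4,5]
  2-simplices (8): [0,1,2], [0,1,4], [0,2,5], [0,4,5], [1,2,3], [1,3,4], [2,3,5], [3,4,5]

so the chain groups are C_0 ≅ Z^6, C_1 ≅ Z^12, C_2 ≅ Z^8.

∂_1: C_1 → C_0 is given by ∂[p,q] = [q] − [p]. For instance
  ∂[3,5] = [5] − [3].
The resulting 6×12 matrix has rank 5, and its Smith normal form has invariant factors (1,1,1,1,1).

∂_2: C_2 → C_1 maps a triangle to the signed sum of its edges. For instance
  ∂[0,2,5] = [2,5] − [0,5] + [0,2],
  ∂[0,1,4] = [1,4] − [0,4] + [0,1].
The resulting 12×8 matrix has rank 7, and its Smith normal form has invariant factors (1,1,1,1,1,1,1).

Now H_k = ker ∂_k / im ∂_{k+1}, so:

  H_0: rank C_0 − rank ∂_1 = 6 − 5 = 1, and the invariant factors of ∂_1 are all 1, so H_0 ≅ Z.

H_0 = Z.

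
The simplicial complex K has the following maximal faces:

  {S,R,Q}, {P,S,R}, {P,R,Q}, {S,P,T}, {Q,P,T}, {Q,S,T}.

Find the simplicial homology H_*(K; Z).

Fix the vertex order P < Q < R < S < T and write every simplex with vertices in increasing order. Then dim K = 2 and the simplices of K are:

  0-simplices (5): P, Q, R, S, T
  1-simplices (9): PQ, PR, PS, PT, QR, QS, QT, RS, ST
  2-simplices (6): PQR, PQT, PRS, PST, QRS, QST

Hence C_0 ≅ Z^5, C_1 ≅ Z^9, C_2 ≅ Z^6.

Boundary ∂_1: C_1 → C_0 sends each edge [p,q] (with p < q) to q − p. For instance
  ∂RS = S − R.
The resulting 5×9 matrix has rank 4, and its Smith normal form has invariant factors (1,1,1,1).

Boundary ∂_2: C_2 → C_1 sends each 2-simplex [p,q,r] to [q,r] − [p,r] + [p,q]. For instance
  ∂PQR = QR − PR + PQ,
  ∂PRS = RS − PS + PR.
As a 9×6 matrix over Z this has rank 5, with invariant factors (1,1,1,1,1).

Now H_k = ker ∂_k / im ∂_{k+1}, so:

  H_0: rank C_0 − rank ∂_1 = 5 − 4 = 1, and the invariant factors of ∂_1 are all 1, so H_0 ≅ Z.
  H_1: rank ker ∂_1 − rank ∂_2 = (9 − 4) − 5 = 0, and the invariant factors of ∂_2 are all 1, so H_1 ≅ 0.
  H_2: rank ker ∂_2 − rank ∂_3 = (6 − 5) − 0 = 1, and there is no ∂_3, so H_2 ≅ Z.

As a check, the Euler characteristic is 5 − 9 + 6 = 2, which agrees with 1 − 0 + 1 = 2.

H_0 = Z,  H_1 = 0,  H_2 = Z.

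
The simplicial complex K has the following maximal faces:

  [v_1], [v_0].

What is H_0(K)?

H_0 ≅ Z^2.

K has 2 vertices.
rank ∂_0 = 0, rank ∂_1 = 0 ⇒ b_0 = 2 − 0 − 0 = 2. So H_0 = Z^2.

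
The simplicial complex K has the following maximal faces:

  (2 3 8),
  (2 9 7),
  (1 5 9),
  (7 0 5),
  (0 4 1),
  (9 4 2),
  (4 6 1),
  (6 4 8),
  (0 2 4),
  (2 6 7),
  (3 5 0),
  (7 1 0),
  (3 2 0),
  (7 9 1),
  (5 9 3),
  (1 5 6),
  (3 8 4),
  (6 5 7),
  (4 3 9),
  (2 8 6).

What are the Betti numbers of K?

b_0 = 1, b_1 = 1, b_2 = 0.

We work with the vertex ordering 0 < 1 < 2 < 3 < 4 < 5 < 6 < 7 < 8 < 9. The simplices of K, each written with vertices in increasing order, are:

  0-simplices (10): [0], [1], [2], [3], [4], [5], [6], [7], [8], [9]
  1-simplices (30): (30 of them)
  2-simplices (20): (20 of them)

giving chain groups C_0 ≅ Z^10, C_1 ≅ Z^30, C_2 ≅ Z^20.

The boundary map ∂_1: C_1 → C_0 is given by ∂[p,q] = [q] − [p]. For instance
  ∂[0,5] = [5] − [0].
As a 10×30 matrix over Z this has rank 9, with invariant factors (1,1,1,1,1,1,1,1,1).

The boundary map ∂_2: C_2 → C_1 acts by ∂[p,q,r] = [q,r] − [p,r] + [p,q]. For instance
  ∂[2,3,8] = [3,8] − [2,8] + [2,3],
  ∂[0,1,4] = [1,4] − [0,4] + [0,1].
The 30×20 boundary matrix has rank 20 and Smith normal form diag(1,1,1,1,1,1,1,1,1,1,1,1,1,1,1,1,1,1,1,2).

Computing H_k = (kernel of ∂_k) / (image of ∂_{k+1}):

  H_0: rank C_0 − rank ∂_1 = 10 − 9 = 1, and the invariant factors of ∂_1 are all 1, so H_0 ≅ Z.
  H_1: rank ker ∂_1 − rank ∂_2 = (30 − 9) − 20 = 1, and ∂_2 has invariant factor 2 > 1, so H_1 ≅ Z ⊕ Z/2.
  H_2: rank ker ∂_2 − rank ∂_3 = (20 − 20) − 0 = 0, and there is no ∂_3, so H_2 ≅ 0.

(K is a triangulation of the Klein bottle.)

Hence the Betti numbers are b_0 = 1, b_1 = 1, b_2 = 0.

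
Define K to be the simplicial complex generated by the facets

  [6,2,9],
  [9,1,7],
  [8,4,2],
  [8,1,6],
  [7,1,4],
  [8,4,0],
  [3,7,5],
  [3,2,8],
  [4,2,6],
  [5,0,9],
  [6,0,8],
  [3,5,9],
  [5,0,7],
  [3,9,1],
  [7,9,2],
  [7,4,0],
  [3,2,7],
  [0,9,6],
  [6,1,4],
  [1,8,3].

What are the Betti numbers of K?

b_0 = 1, b_1 = 1, b_2 = 0.

Fix the vertex order 0 < 1 < 2 < 3 < 4 < 5 < 6 < 7 < 8 < 9 and write every simplex with vertices in increasing order. Then dim K = 2 and the simplices of K are:

  0-simplices (10): [0], [1], [2], [3], [4], [5], [6], [7], [8], [9]
  1-simplices (30): (30 of them)
  2-simplices (20): (20 of them)

giving chain groups C_0 ≅ Z^10, C_1 ≅ Z^30, C_2 ≅ Z^20.

∂_1: C_1 → C_0 maps an edge to its endpoints' difference, ∂[p,q] = q − p. For instance
  ∂[0,4] = [4] − [0].
This gives a 10×30 integer matrix of rank 9; reducing to Smith normal form yields diagonal entries (1,1,1,1,1,1,1,1,1).

The boundary map ∂_2: C_2 → C_1 maps a triangle to the signed sum of its edges. For instance
  ∂[1,3,8] = [3,8] − [1,8] + [1,3],
  ∂[0,6,8] = [6,8] − [0,8] + [0,6].
This gives a 30×20 integer matrix of rank 20; reducing to Smith normal form yields diagonal entries (1,1,1,1,1,1,1,1,1,1,1,1,1,1,1,1,1,1,1,2).

Computing H_k = (kernel of ∂_k) / (image of ∂_{k+1}):

  H_0: rank C_0 − rank ∂_1 = 10 − 9 = 1, and the invariant factors of ∂_1 are all 1, so H_0 ≅ Z.
  H_1: rank ker ∂_1 − rank ∂_2 = (30 − 9) − 20 = 1, and ∂_2 has invariant factor 2 > 1, so H_1 ≅ Z ⊕ Z/2Z.
  H_2: rank ker ∂_2 − rank ∂_3 = (20 − 20) − 0 = 0, and there is no ∂_3, so H_2 ≅ 0.

As a check, the Euler characteristic is 10 − 30 + 20 = 0, which agrees with 1 − 1 + 0 = 0.

Hence the Betti numbers are b_0 = 1, b_1 = 1, b_2 = 0.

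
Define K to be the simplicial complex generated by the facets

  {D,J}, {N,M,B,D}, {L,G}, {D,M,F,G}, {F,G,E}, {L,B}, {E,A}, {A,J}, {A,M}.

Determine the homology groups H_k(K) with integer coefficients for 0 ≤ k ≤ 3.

H_0 = Z,  H_1 = Z^3,  H_2 = 0,  H_3 = 0.

Take the total order A < B < D < E < F < G < J < L < M < N on the vertex set. Then K (dimension 3) consists of the simplices:

  0-simplices (10): A, B, D, E, F, G, J, L, M, N
  1-simplices (19): AE, AJ, AM, BD, BL, BM, BN, DF, DG, DJ, DM, DN, EF, EG, FG, FM, GL, GM, MN
  2-simplices (9): BDM, BDN, BMN, DFG, DFM, DGM, DMN, EFG, FGM
  3-simplices (2): BDMN, DFGM

so the chain groups are C_0 ≅ Z^10, C_1 ≅ Z^19, C_2 ≅ Z^9, C_3 ≅ Z^2.

Boundary ∂_1: C_1 → C_0 maps an edge to its endpoints' difference, ∂[p,q] = q − p.
This gives a 10×19 integer matrix of rank 9; reducing to Smith normal form yields diagonal entries (1,1,1,1,1,1,1,1,1).

∂_2: C_2 → C_1 sends each 2-simplex [p,q,r] to [q,r] − [p,r] + [p,q]. For instance
  ∂BDM = DM − BM + BD,
  ∂DMN = MN − DN + DM.
As a 19×9 matrix over Z this has rank 7, with invariant factors (1,1,1,1,1,1,1).

The boundary map ∂_3: C_3 → C_2 sends each 3-simplex σ to the alternating sum Σ_i (−1)^i (σ with its i-th vertex removed). For instance
  ∂DFGM = FGM − DGM + DFM − DFG,
  ∂BDMN = DMN − BMN + BDN − BDM.
The resulting 9×2 matrix has rank 2, and its Smith normal form has invariant factors (1,1).

Reading off H_k = ker ∂_k / im ∂_{k+1}:

  H_0: rank C_0 − rank ∂_1 = 10 − 9 = 1, and the invariant factors of ∂_1 are all 1, so H_0 ≅ Z.
  H_1: rank ker ∂_1 − rank ∂_2 = (19 − 9) − 7 = 3, and the invariant factors of ∂_2 are all 1, so H_1 ≅ Z^3.
  H_2: rank ker ∂_2 − rank ∂_3 = (9 − 7) − 2 = 0, and the invariant factors of ∂_3 are all 1, so H_2 ≅ 0.
  H_3: rank ker ∂_3 − rank ∂_4 = (2 − 2) − 0 = 0, and there is no ∂_4, so H_3 ≅ 0.

As a check, the Euler characteristic is 10 − 19 + 9 − 2 = -2, which agrees with 1 − 3 + 0 − 0 = -2.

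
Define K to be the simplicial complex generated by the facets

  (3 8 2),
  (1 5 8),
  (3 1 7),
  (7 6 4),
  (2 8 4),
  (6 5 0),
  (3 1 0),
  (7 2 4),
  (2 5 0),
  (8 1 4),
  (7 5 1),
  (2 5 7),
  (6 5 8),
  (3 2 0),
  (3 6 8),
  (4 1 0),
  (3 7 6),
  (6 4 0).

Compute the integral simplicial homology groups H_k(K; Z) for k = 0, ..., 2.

H_0 = Z,  H_1 = Z^2,  H_2 = Z.

K has 9 vertices, 27 edges, 18 triangles.
rank ∂_0 = 0, rank ∂_1 = 8 ⇒ b_0 = 9 − 0 − 8 = 1; all invariant factors of ∂_1 are 1 so no torsion. So H_0 = Z.
rank ∂_1 = 8, rank ∂_2 = 17 ⇒ b_1 = 27 − 8 − 17 = 2; all invariant factors of ∂_2 are 1 so no torsion. So H_1 = Z^2.
rank ∂_2 = 17, rank ∂_3 = 0 ⇒ b_2 = 18 − 17 − 0 = 1. So H_2 = Z.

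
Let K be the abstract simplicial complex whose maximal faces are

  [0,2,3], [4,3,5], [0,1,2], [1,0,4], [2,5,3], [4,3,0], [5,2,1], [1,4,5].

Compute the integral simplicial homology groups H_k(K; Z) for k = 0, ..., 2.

Take the total order 0 < 1 < 2 < 3 < 4 < 5 on the vertex set. Then K (dimension 2) consists of the simplices:

  0-simplices (6): [0], [1], [2], [3], [4], [5]
  1-simplices (12): [0,1], [0,2], [0,3], [0,4], [1,2], [1,4], [1,5], [2,3], [2,5], [3,4], [3,5], [4,5]
  2-simplices (8): [0,1,2], [0,1,4], [0,2,3], [0,3,4], [1,2,5], [1,4,5], [2,3,5], [3,4,5]

giving chain groups C_0 ≅ Z^6, C_1 ≅ Z^12, C_2 ≅ Z^8.

The boundary map ∂_1: C_1 → C_0 is given by ∂[p,q] = [q] − [p].
The 6×12 boundary matrix has rank 5 and Smith normal form diag(1,1,1,1,1).

∂_2: C_2 → C_1 maps a triangle to the signed sum of its edges. For instance
  ∂[0,1,4] = [1,4] − [0,4] + [0,1],
  ∂[1,2,5] = [2,5] − [1,5] + [1,2].
The resulting 12×8 matrix has rank 7, and its Smith normal form has invariant factors (1,1,1,1,1,1,1).

Computing H_k = (kernel of ∂_k) / (image of ∂_{k+1}):

  H_0: rank C_0 − rank ∂_1 = 6 − 5 = 1, and the invariant factors of ∂_1 are all 1, so H_0 = Z.
  H_1: rank ker ∂_1 − rank ∂_2 = (12 − 5) − 7 = 0, and the invariant factors of ∂_2 are all 1, so H_1 = 0.
  H_2: rank ker ∂_2 − rank ∂_3 = (8 − 7) − 0 = 1, and there is no ∂_3, so H_2 = Z.

(K is a triangulation of the 2-sphere S^2.)

H_0 ≅ Z,  H_1 = 0,  H_2 ≅ Z.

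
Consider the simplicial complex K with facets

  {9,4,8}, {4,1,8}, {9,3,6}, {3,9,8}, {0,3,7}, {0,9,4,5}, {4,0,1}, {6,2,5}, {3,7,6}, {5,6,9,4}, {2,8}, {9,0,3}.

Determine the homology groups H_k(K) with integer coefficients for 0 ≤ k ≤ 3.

We work with the vertex ordering 0 < 1 < 2 < 3 < 4 < 5 < 6 < 7 < 8 < 9. The simplices of K, each written with vertices in increasing order, are:

  0-simplices (10): [0], [1], [2], [3], [4], [5], [6], [7], [8], [9]
  1-simplices (24): (24 of them)
  2-simplices (16): [0,1,4], [0,3,7], [0,3,9], [0,4,5], [0,4,9], [0,5,9], [1,4,8], [2,5,6], [3,6,7], [3,6,9], [3,8,9], [4,5,6], [4,5,9], [4,6,9], [4,8,9], [5,6,9]
  3-simplices (2): [0,4,5,9], [4,5,6,9]

Hence C_0 ≅ Z^10, C_1 ≅ Z^24, C_2 ≅ Z^16, C_3 ≅ Z^2.

The boundary map ∂_1: C_1 → C_0 is given by ∂[p,q] = [q] − [p].
The 10×24 boundary matrix has rank 9 and Smith normal form diag(1,1,1,1,1,1,1,1,1).

The boundary map ∂_2: C_2 → C_1 maps a triangle to the signed sum of its edges. For instance
  ∂[2,5,6] = [5,6] − [2,6] + [2,5],
  ∂[4,8,9] = [8,9] − [4,9] + [4,8].
As a 24×16 matrix over Z this has rank 14, with invariant factors (1,1,1,1,1,1,1,1,1,1,1,1,1,1).

Boundary ∂_3: C_3 → C_2 sends each 3-simplex σ to the alternating sum Σ_i (−1)^i (σ with its i-th vertex removed). For instance
  ∂[0,4,5,9] = [4,5,9] − [0,5,9] + [0,4,9] − [0,4,5],
  ∂[4,5,6,9] = [5,6,9] − [4,6,9] + [4,5,9] − [4,5,6].
As a 16×2 matrix over Z this has rank 2, with invariant factors (1,1).

Now H_k = ker ∂_k / im ∂_{k+1}, so:

  H_0: rank C_0 − rank ∂_1 = 10 − 9 = 1, and the invariant factors of ∂_1 are all 1, so H_0 = Z.
  H_1: rank ker ∂_1 − rank ∂_2 = (24 − 9) − 14 = 1, and the invariant factors of ∂_2 are all 1, so H_1 = Z.
  H_2: rank ker ∂_2 − rank ∂_3 = (16 − 14) − 2 = 0, and the invariant factors of ∂_3 are all 1, so H_2 = 0.
  H_3: rank ker ∂_3 − rank ∂_4 = (2 − 2) − 0 = 0, and there is no ∂_4, so H_3 = 0.

H_0 = Z,  H_1 = Z,  H_2 = 0,  H_3 = 0.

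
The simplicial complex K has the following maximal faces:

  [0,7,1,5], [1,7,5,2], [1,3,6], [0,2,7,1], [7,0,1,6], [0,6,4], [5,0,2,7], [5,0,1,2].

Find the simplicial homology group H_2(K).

Take the total order 0 < 1 < 2 < 3 < 4 < 5 < 6 < 7 on the vertex set. Then K (dimension 3) consists of the simplices:

  0-simplices (8): [0], [1], [2], [3], [4], [5], [6], [7]
  1-simplices (17): [0,1], [0,2], [0,4], [0,5], [0,6], [0,7], [1,2], [1,3], [1,5], [1,6], [1,7], [2,5], [2,7], [3,6], [4,6], [5,7], [6,7]
  2-simplices (15): [0,1,2], [0,1,5], [0,1,6], [0,1,7], [0,2,5], [0,2,7], [0,4,6], [0,5,7], [0,6,7], [1,2,5], [1,2,7], [1,3,6], [1,5,7], [1,6,7], [2,5,7]
  3-simplices (6): [0,1,2,5], [0,1,2,7], [0,1,5,7], [0,1,6,7], [0,2,5,7], [1,2,5,7]

giving chain groups C_0 ≅ Z^8, C_1 ≅ Z^17, C_2 ≅ Z^15, C_3 ≅ Z^6.

The boundary map ∂_1: C_1 → C_0 sends each edge [p,q] (with p < q) to q − p.
As a 8×17 matrix over Z this has rank 7, with invariant factors (1,1,1,1,1,1,1).

Boundary ∂_2: C_2 → C_1 maps a triangle to the signed sum of its edges. For instance
  ∂[0,4,6] = [4,6] − [0,6] + [0,4],
  ∂[1,2,7] = [2,7] − [1,7] + [1,2].
This gives a 17×15 integer matrix of rank 10; reducing to Smith normal form yields diagonal entries (1,1,1,1,1,1,1,1,1,1).

The boundary map ∂_3: C_3 → C_2 sends each 3-simplex σ to the alternating sum Σ_i (−1)^i (σ with its i-th vertex removed). For instance
  ∂[0,1,2,5] = [1,2,5] − [0,2,5] + [0,1,5] − [0,1,2],
  ∂[0,1,5,7] = [1,5,7] − [0,5,7] + [0,1,7] − [0,1,5].
This gives a 15×6 integer matrix of rank 5; reducing to Smith normal form yields diagonal entries (1,1,1,1,1).

From H_k ≅ ker(∂_k) / im(∂_{k+1}) we obtain:

  H_2: rank ker ∂_2 − rank ∂_3 = (15 − 10) − 5 = 0, and the invariant factors of ∂_3 are all 1, so H_2 ≅ 0.

H_2 ≅ 0.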